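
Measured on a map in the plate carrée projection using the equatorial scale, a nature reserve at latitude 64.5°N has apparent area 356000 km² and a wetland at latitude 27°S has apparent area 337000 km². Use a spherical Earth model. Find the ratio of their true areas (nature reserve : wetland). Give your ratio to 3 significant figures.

Plate carrée has h = 1 and k = sec φ, giving areal scale sec φ; true area = (apparent area) · cos φ.
True area of nature reserve: 356000 × cos(64.5°) = 356000 × 0.4305 = 153300 km².
True area of wetland: 337000 × cos(27°) = 337000 × 0.8910 = 300300 km².
Ratio = 153300 / 300300 ≈ 0.510.

0.510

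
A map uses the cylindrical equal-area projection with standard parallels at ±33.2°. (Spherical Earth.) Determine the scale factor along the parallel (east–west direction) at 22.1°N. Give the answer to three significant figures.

0.903

Cylindrical equal-area (φ₀ = 33.2°): h = cos φ / cos 33.2° along meridians, k = cos 33.2° / cos φ along parallels; h·k = 1.
k = cos 33.2° / cos 22.1° = 0.8368/0.9265 = 0.9031.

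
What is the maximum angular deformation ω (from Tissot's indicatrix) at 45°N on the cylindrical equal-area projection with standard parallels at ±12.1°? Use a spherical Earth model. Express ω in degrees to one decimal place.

A cylindrical equal-area projection with standard parallel φ₀ has meridian scale h = cos φ / cos φ₀ and parallel scale k = cos φ₀ / cos φ (so areas are preserved, h·k = 1).
At 45°: h = 0.7232, k = 1.383; principal scales a = 1.383, b = 0.7232.
sin(ω/2) = (a − b)/(a + b) = 0.6596/2.106 = 0.3132, so ω = 2 arcsin(0.3132) ≈ 36.5°.

36.5°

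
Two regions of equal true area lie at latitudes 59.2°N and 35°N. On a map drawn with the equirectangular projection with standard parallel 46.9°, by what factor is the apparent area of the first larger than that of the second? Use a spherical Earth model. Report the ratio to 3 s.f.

1.60

In the equirectangular projection with standard parallel φ₀ = 46.9° (x = Rλ cos φ₀, y = Rφ), meridians are true-scale (h = 1) and the parallel scale is k = cos φ₀ / cos φ.
Areal scale at 59.2°: h·k = 1.000 × 1.334 = 1.334.
Areal scale at 35°: h·k = 1.000 × 0.8341 = 0.8341.
Ratio = 1.334/0.8341 ≈ 1.60.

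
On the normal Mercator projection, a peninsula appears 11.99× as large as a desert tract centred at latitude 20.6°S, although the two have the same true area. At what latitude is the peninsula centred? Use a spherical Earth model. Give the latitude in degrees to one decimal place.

Mercator areal scale is sec²φ, so apparent-area ratio = sec²φ₁ / sec²φ₂ = cos²φ₂ / cos²φ₁.
cos²φ₂ / cos²φ₁ = 11.99  ⇒  cos φ₁ = cos 20.6° / √11.99 = 0.9361/3.463 = 0.2703.
φ₁ = arccos(0.2703) ≈ 74.3°.

74.3°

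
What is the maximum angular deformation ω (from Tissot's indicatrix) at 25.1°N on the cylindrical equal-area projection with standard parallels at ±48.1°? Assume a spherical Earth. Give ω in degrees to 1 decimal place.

34.4°

For cylindrical equal-area with standard parallel φ₀, h = cos φ / cos φ₀ and k = cos φ₀ / cos φ, so h·k = 1.
At 25.1°: h = 1.356, k = 0.7375; principal scales a = 1.356, b = 0.7375.
sin(ω/2) = (a − b)/(a + b) = 0.6185/2.093 = 0.2954, so ω = 2 arcsin(0.2954) ≈ 34.4°.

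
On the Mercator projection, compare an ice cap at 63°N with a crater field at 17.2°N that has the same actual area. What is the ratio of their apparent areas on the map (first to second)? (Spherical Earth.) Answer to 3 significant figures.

4.43

On Mercator, area is exaggerated by sec²φ = 1/cos²φ.
At 63°: sec²(63°) = 1/0.4540² = 4.852.
At 17.2°: sec²(17.2°) = 1/0.9553² = 1.096.
Ratio = 4.852/1.096 = cos²(17.2°)/cos²(63°) ≈ 4.43.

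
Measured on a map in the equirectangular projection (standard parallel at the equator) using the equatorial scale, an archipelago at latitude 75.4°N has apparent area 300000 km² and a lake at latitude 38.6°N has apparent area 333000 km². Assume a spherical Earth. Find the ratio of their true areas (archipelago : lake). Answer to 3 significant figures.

On the plate carrée, areal scale = h·k = 1 × sec φ, so true area = apparent × cos φ.
True area of archipelago: 300000 × cos(75.4°) = 300000 × 0.2521 = 75620 km².
True area of lake: 333000 × cos(38.6°) = 333000 × 0.7815 = 260200 km².
Ratio = 75620 / 260200 ≈ 0.291.

0.291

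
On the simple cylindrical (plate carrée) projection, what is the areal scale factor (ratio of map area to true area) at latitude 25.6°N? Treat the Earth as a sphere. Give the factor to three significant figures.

In the plate carrée (x = Rλ, y = Rφ), meridians are true-scale (h = 1) and parallels are stretched by k = sec φ.
Areal scale = h·k = 1 × sec φ; at 25.6°, h = 1.000, k = 1.109, so h·k = 1.109.

1.11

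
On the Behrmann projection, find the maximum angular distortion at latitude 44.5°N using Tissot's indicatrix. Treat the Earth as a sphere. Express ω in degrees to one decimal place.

Behrmann is a cylindrical equal-area projection with standard parallels at ±30°. Cylindrical equal-area (φ₀ = 30°): h = cos φ / cos 30° along meridians, k = cos 30° / cos φ along parallels; h·k = 1.
At 44.5°: h = 0.8236, k = 1.214; principal scales a = 1.214, b = 0.8236.
sin(ω/2) = (a − b)/(a + b) = 0.3906/2.038 = 0.1917, so ω = 2 arcsin(0.1917) ≈ 22.1°.

22.1°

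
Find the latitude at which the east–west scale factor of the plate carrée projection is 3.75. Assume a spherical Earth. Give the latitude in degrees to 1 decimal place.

74.5°

Plate carrée: h = 1, k = sec φ along parallels.
sec φ = 3.75  ⇒  cos φ = 0.2667  ⇒  φ ≈ 74.5°.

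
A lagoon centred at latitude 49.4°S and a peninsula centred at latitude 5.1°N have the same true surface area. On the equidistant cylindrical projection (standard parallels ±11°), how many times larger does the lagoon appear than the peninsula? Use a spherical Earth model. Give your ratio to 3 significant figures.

With standard parallel φ₀ = 11°, the equirectangular projection gives x = Rλ cos φ₀, y = Rφ, so h = 1 and k = cos 11° / cos φ.
Areal scale at 49.4°: h·k = 1.000 × 1.508 = 1.508.
Areal scale at 5.1°: h·k = 1.000 × 0.9855 = 0.9855.
Ratio = 1.508/0.9855 ≈ 1.53.

1.53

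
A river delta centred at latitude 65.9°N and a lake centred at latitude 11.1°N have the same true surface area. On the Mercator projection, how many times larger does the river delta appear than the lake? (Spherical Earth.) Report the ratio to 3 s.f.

5.78

Mercator is conformal with k = sec φ, so areal scale = k² = sec²φ.
At 65.9°: sec²(65.9°) = 1/0.4083² = 5.998.
At 11.1°: sec²(11.1°) = 1/0.9813² = 1.038.
Ratio = 5.998/1.038 = cos²(11.1°)/cos²(65.9°) ≈ 5.78.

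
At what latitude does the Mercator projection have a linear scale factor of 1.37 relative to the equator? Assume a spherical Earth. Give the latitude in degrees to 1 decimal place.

43.1°

Mercator scale is k = sec φ = 1/cos φ.
1/cos φ = 1.37  ⇒  cos φ = 0.7299  ⇒  φ = arccos(0.7299) ≈ 43.1°.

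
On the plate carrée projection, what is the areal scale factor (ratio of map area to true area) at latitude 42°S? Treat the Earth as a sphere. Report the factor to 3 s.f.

For the equirectangular projection with φ₀ = 0 (plate carrée), h = 1 along meridians and k = sec φ along parallels.
Areal scale = h·k = 1 × sec φ; at 42°, h = 1.000, k = 1.346, so h·k = 1.346.

1.35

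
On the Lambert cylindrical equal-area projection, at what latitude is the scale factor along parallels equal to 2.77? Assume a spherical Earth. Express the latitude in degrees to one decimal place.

68.8°

The Lambert cylindrical equal-area projection is the cylindrical equal-area projection with its standard parallel at the equator (φ₀ = 0). Cylindrical equal-area (φ₀ = 0°): h = cos φ / cos 0° along meridians, k = cos 0° / cos φ along parallels; h·k = 1.
k = cos φ₀ / cos φ = 2.77  ⇒  cos φ = cos 0° / 2.77 = 0.3610.
φ = arccos(0.3610) ≈ 68.8°.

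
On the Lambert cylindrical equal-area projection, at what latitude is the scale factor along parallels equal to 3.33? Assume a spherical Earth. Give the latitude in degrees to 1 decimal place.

72.5°

The Lambert cylindrical equal-area projection is the cylindrical equal-area projection with its standard parallel at the equator (φ₀ = 0). A cylindrical equal-area projection with standard parallel φ₀ has meridian scale h = cos φ / cos φ₀ and parallel scale k = cos φ₀ / cos φ (so areas are preserved, h·k = 1).
k = cos φ₀ / cos φ = 3.33  ⇒  cos φ = cos 0° / 3.33 = 0.3003.
φ = arccos(0.3003) ≈ 72.5°.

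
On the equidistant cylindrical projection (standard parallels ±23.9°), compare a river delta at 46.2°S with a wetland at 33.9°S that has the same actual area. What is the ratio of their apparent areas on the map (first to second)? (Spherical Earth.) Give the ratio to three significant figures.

With standard parallel φ₀ = 23.9°, the equirectangular projection gives x = Rλ cos φ₀, y = Rφ, so h = 1 and k = cos 23.9° / cos φ.
Areal scale at 46.2°: h·k = 1.000 × 1.321 = 1.321.
Areal scale at 33.9°: h·k = 1.000 × 1.101 = 1.101.
Ratio = 1.321/1.101 ≈ 1.20.

1.20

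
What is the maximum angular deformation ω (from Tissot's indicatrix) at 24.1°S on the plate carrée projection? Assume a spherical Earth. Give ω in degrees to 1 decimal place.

5.2°

In the plate carrée (x = Rλ, y = Rφ), meridians are true-scale (h = 1) and parallels are stretched by k = sec φ.
At 24.1°: h = 1.000, k = 1.095; principal scales a = 1.095, b = 1.000.
sin(ω/2) = (a − b)/(a + b) = 0.09549/2.095 = 0.04557, so ω = 2 arcsin(0.04557) ≈ 5.2°.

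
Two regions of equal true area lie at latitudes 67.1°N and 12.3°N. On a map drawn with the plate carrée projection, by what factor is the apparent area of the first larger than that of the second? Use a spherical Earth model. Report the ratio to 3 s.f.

In the plate carrée (x = Rλ, y = Rφ), meridians are true-scale (h = 1) and parallels are stretched by k = sec φ.
Areal scale at 67.1°: h·k = 1.000 × 2.570 = 2.570.
Areal scale at 12.3°: h·k = 1.000 × 1.023 = 1.023.
Ratio = 2.570/1.023 ≈ 2.51.

2.51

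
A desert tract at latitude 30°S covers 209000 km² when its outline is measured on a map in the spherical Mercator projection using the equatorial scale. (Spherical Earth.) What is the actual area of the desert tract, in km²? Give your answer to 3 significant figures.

157000 km²

The Mercator projection is conformal; its linear scale factor is the same in every direction and equals sec φ = 1/cos φ.
Areal scale = k² = sec²φ = 1/cos²(30°) = 1/0.8660² = 1.333.
True area = apparent / (areal scale) = 209000 / 1.333 ≈ 157000 km².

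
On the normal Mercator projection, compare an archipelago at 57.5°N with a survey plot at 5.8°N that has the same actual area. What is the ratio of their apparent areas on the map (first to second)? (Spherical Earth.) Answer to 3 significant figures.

3.43

Mercator areal scale is sec²φ.
At 57.5°: sec²(57.5°) = 1/0.5373² = 3.464.
At 5.8°: sec²(5.8°) = 1/0.9949² = 1.010.
Ratio = 3.464/1.010 = cos²(5.8°)/cos²(57.5°) ≈ 3.43.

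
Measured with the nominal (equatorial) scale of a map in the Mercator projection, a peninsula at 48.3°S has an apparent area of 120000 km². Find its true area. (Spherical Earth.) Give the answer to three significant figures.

For Mercator, h = k = sec φ (a conformal cylindrical projection has a single point scale, 1/cos φ).
Areal scale = k² = sec²φ = 1/cos²(48.3°) = 1/0.6652² = 2.260.
True area = apparent / (areal scale) = 120000 / 2.260 ≈ 53100 km².

53100 km²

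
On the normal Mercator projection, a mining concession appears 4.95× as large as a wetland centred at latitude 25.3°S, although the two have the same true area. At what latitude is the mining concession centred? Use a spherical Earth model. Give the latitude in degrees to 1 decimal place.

Mercator areal scale is sec²φ, so apparent-area ratio = sec²φ₁ / sec²φ₂ = cos²φ₂ / cos²φ₁.
cos²φ₂ / cos²φ₁ = 4.95  ⇒  cos φ₁ = cos 25.3° / √4.95 = 0.9041/2.225 = 0.4064.
φ₁ = arccos(0.4064) ≈ 66.0°.

66.0°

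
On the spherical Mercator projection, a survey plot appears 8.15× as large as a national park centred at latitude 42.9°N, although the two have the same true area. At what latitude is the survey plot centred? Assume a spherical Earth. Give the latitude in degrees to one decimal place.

On Mercator, (apparent₁)/(apparent₂) = sec²φ₁ / sec²φ₂ when true areas are equal.
cos²φ₂ / cos²φ₁ = 8.15  ⇒  cos φ₁ = cos 42.9° / √8.15 = 0.7325/2.855 = 0.2566.
φ₁ = arccos(0.2566) ≈ 75.1°.

75.1°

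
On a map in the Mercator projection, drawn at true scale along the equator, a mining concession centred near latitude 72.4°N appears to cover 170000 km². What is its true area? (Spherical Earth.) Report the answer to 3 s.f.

15500 km²

The Mercator projection is conformal; its linear scale factor is the same in every direction and equals sec φ = 1/cos φ.
Areal scale = k² = sec²φ = 1/cos²(72.4°) = 1/0.3024² = 10.94.
True area = apparent / (areal scale) = 170000 / 10.94 ≈ 15500 km².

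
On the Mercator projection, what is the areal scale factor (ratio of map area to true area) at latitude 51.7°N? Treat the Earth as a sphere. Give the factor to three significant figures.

2.60

The Mercator projection is conformal; its linear scale factor is the same in every direction and equals sec φ = 1/cos φ.
Areal scale = k² = sec²φ = 1/cos²(51.7°) = 1/0.6198² = 2.603.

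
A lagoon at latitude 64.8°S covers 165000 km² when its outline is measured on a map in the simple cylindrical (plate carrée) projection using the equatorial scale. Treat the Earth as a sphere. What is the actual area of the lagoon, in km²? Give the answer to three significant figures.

70300 km²

For the equirectangular projection with φ₀ = 0 (plate carrée), h = 1 along meridians and k = sec φ along parallels.
Areal scale = h·k = 1 × sec φ; at 64.8°, h = 1.000, k = 2.349, so h·k = 2.349.
True area = apparent / (areal scale) = 165000 / 2.349 ≈ 70300 km².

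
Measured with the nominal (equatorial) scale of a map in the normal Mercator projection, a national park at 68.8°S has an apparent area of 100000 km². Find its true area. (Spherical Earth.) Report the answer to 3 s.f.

13100 km²

Mercator is conformal, so the point scale is isotropic: h = k = sec φ = 1/cos φ.
Areal scale = k² = sec²φ = 1/cos²(68.8°) = 1/0.3616² = 7.647.
True area = apparent / (areal scale) = 100000 / 7.647 ≈ 13100 km².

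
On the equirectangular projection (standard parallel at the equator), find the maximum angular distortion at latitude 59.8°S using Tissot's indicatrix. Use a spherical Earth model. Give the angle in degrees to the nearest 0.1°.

For the equirectangular projection with φ₀ = 0 (plate carrée), h = 1 along meridians and k = sec φ along parallels.
At 59.8°: h = 1.000, k = 1.988; principal scales a = 1.988, b = 1.000.
sin(ω/2) = (a − b)/(a + b) = 0.9880/2.988 = 0.3307, so ω = 2 arcsin(0.3307) ≈ 38.6°.

38.6°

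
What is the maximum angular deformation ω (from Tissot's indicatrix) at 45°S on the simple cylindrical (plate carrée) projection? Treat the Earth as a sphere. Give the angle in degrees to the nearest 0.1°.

For the equirectangular projection with φ₀ = 0 (plate carrée), h = 1 along meridians and k = sec φ along parallels.
At 45°: h = 1.000, k = 1.414; principal scales a = 1.414, b = 1.000.
sin(ω/2) = (a − b)/(a + b) = 0.4142/2.414 = 0.1716, so ω = 2 arcsin(0.1716) ≈ 19.8°.

19.8°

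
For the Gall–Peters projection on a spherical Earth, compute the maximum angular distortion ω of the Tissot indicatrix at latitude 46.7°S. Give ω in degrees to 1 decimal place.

The Gall–Peters projection is cylindrical equal-area with φ₀ = 45°. For cylindrical equal-area with standard parallel φ₀, h = cos φ / cos φ₀ and k = cos φ₀ / cos φ, so h·k = 1.
At 46.7°: h = 0.9699, k = 1.031; principal scales a = 1.031, b = 0.9699.
sin(ω/2) = (a − b)/(a + b) = 0.06115/2.001 = 0.03056, so ω = 2 arcsin(0.03056) ≈ 3.5°.

3.5°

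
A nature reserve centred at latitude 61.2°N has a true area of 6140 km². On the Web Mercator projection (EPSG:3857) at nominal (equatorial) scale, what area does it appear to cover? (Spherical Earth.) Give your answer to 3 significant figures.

26500 km²

For Mercator, h = k = sec φ (a conformal cylindrical projection has a single point scale, 1/cos φ).
Areal scale = k² = sec²φ = 1/cos²(61.2°) = 1/0.4818² = 4.309.
Apparent area = 6140 × 4.309 ≈ 26500 km².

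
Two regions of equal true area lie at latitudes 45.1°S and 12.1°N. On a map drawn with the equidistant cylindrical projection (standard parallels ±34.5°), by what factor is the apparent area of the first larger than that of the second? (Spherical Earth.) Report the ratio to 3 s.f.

1.39

In the equirectangular projection with standard parallel φ₀ = 34.5° (x = Rλ cos φ₀, y = Rφ), meridians are true-scale (h = 1) and the parallel scale is k = cos φ₀ / cos φ.
Areal scale at 45.1°: h·k = 1.000 × 1.168 = 1.168.
Areal scale at 12.1°: h·k = 1.000 × 0.8429 = 0.8429.
Ratio = 1.168/0.8429 ≈ 1.39.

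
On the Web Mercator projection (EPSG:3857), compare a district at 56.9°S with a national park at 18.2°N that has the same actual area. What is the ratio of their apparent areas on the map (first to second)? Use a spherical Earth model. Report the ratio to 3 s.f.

3.03

On Mercator, area is exaggerated by sec²φ = 1/cos²φ.
At 56.9°: sec²(56.9°) = 1/0.5461² = 3.353.
At 18.2°: sec²(18.2°) = 1/0.9500² = 1.108.
Ratio = 3.353/1.108 = cos²(18.2°)/cos²(56.9°) ≈ 3.03.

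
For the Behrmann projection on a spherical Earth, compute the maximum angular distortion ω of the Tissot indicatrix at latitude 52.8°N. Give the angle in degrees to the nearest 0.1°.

Behrmann is a cylindrical equal-area projection with standard parallels at ±30°. Cylindrical equal-area (φ₀ = 30°): h = cos φ / cos 30° along meridians, k = cos 30° / cos φ along parallels; h·k = 1.
At 52.8°: h = 0.6981, k = 1.432; principal scales a = 1.432, b = 0.6981.
sin(ω/2) = (a − b)/(a + b) = 0.7343/2.131 = 0.3446, so ω = 2 arcsin(0.3446) ≈ 40.3°.

40.3°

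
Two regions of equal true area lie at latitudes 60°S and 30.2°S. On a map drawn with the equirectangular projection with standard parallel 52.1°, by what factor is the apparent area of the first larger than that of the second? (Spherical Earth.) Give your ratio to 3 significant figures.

With standard parallel φ₀ = 52.1°, the equirectangular projection gives x = Rλ cos φ₀, y = Rφ, so h = 1 and k = cos 52.1° / cos φ.
Areal scale at 60°: h·k = 1.000 × 1.229 = 1.229.
Areal scale at 30.2°: h·k = 1.000 × 0.7108 = 0.7108.
Ratio = 1.229/0.7108 ≈ 1.73.

1.73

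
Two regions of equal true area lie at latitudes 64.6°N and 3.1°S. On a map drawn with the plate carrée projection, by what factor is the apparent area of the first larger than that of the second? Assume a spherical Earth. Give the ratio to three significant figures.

2.33

For the equirectangular projection with φ₀ = 0 (plate carrée), h = 1 along meridians and k = sec φ along parallels.
Areal scale at 64.6°: h·k = 1.000 × 2.331 = 2.331.
Areal scale at 3.1°: h·k = 1.000 × 1.001 = 1.001.
Ratio = 2.331/1.001 ≈ 2.33.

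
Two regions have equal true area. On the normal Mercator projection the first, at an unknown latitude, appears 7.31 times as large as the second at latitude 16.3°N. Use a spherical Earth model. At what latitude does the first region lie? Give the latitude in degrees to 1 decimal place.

Mercator areal scale is sec²φ, so apparent-area ratio = sec²φ₁ / sec²φ₂ = cos²φ₂ / cos²φ₁.
cos²φ₂ / cos²φ₁ = 7.31  ⇒  cos φ₁ = cos 16.3° / √7.31 = 0.9598/2.704 = 0.3550.
φ₁ = arccos(0.3550) ≈ 69.2°.

69.2°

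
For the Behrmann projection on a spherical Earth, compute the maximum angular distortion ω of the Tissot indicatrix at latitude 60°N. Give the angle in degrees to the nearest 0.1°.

60.0°

Behrmann is a cylindrical equal-area projection with standard parallels at ±30°. For cylindrical equal-area with standard parallel φ₀, h = cos φ / cos φ₀ and k = cos φ₀ / cos φ, so h·k = 1.
At 60°: h = 0.5774, k = 1.732; principal scales a = 1.732, b = 0.5774.
sin(ω/2) = (a − b)/(a + b) = 1.155/2.309 = 0.5000, so ω = 2 arcsin(0.5000) ≈ 60.0°.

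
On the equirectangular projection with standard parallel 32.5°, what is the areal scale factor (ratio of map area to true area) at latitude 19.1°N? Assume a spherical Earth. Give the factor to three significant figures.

0.893

The equidistant cylindrical projection with φ₀ = 32.5° has h = 1 (meridians true) and k = cos φ₀ / cos φ along parallels.
Areal scale = h·k = 1 × cos φ₀ / cos φ; at 19.1°, h = 1.000, k = 0.8925, so h·k = 0.8925.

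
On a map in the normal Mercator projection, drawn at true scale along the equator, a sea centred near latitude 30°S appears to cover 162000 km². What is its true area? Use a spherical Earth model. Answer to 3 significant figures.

122000 km²

Mercator is conformal, so the point scale is isotropic: h = k = sec φ = 1/cos φ.
Areal scale = k² = sec²φ = 1/cos²(30°) = 1/0.8660² = 1.333.
True area = apparent / (areal scale) = 162000 / 1.333 ≈ 122000 km².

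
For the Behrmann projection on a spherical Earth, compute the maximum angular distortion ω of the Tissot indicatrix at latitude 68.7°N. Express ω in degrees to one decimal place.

89.0°

The Behrmann projection is cylindrical equal-area with φ₀ = 30°. For cylindrical equal-area with standard parallel φ₀, h = cos φ / cos φ₀ and k = cos φ₀ / cos φ, so h·k = 1.
At 68.7°: h = 0.4194, k = 2.384; principal scales a = 2.384, b = 0.4194.
sin(ω/2) = (a − b)/(a + b) = 1.965/2.804 = 0.7008, so ω = 2 arcsin(0.7008) ≈ 89.0°.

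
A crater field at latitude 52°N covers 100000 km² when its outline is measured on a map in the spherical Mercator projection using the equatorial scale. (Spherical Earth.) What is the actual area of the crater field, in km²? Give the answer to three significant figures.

37900 km²

The Mercator projection is conformal; its linear scale factor is the same in every direction and equals sec φ = 1/cos φ.
Areal scale = k² = sec²φ = 1/cos²(52°) = 1/0.6157² = 2.638.
True area = apparent / (areal scale) = 100000 / 2.638 ≈ 37900 km².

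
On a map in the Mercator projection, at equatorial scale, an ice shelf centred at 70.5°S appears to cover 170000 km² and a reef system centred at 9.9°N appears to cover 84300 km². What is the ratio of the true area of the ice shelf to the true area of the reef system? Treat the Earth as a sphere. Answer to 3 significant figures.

0.232

Mercator's areal exaggeration is sec²φ; hence true area = (apparent area) · cos²φ.
True area of ice shelf: 170000 × cos²(70.5°) = 170000 × 0.1114 = 18940 km².
True area of reef system: 84300 × cos²(9.9°) = 84300 × 0.9704 = 81810 km².
Ratio = 18940 / 81810 ≈ 0.232.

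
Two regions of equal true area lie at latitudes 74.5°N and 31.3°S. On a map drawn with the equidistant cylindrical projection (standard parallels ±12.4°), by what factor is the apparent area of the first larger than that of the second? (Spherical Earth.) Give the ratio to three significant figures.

The equidistant cylindrical projection with φ₀ = 12.4° has h = 1 (meridians true) and k = cos φ₀ / cos φ along parallels.
Areal scale at 74.5°: h·k = 1.000 × 3.655 = 3.655.
Areal scale at 31.3°: h·k = 1.000 × 1.143 = 1.143.
Ratio = 3.655/1.143 ≈ 3.20.

3.20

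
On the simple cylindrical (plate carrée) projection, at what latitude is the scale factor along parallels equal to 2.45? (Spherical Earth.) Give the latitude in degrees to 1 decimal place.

65.9°

Plate carrée: h = 1, k = sec φ along parallels.
sec φ = 2.45  ⇒  cos φ = 0.4082  ⇒  φ ≈ 65.9°.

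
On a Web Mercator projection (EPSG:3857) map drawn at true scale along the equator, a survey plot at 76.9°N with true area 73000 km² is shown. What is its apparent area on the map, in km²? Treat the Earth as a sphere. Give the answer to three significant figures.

For Mercator, h = k = sec φ (a conformal cylindrical projection has a single point scale, 1/cos φ).
Areal scale = k² = sec²φ = 1/cos²(76.9°) = 1/0.2267² = 19.47.
Apparent area = 73000 × 19.47 ≈ 1420000 km².

1420000 km²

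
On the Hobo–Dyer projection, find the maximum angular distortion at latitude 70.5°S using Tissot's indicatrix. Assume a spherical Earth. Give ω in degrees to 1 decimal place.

The Hobo–Dyer projection is cylindrical equal-area with φ₀ = 37.5°. For cylindrical equal-area with standard parallel φ₀, h = cos φ / cos φ₀ and k = cos φ₀ / cos φ, so h·k = 1.
At 70.5°: h = 0.4208, k = 2.377; principal scales a = 2.377, b = 0.4208.
sin(ω/2) = (a − b)/(a + b) = 1.956/2.797 = 0.6992, so ω = 2 arcsin(0.6992) ≈ 88.7°.

88.7°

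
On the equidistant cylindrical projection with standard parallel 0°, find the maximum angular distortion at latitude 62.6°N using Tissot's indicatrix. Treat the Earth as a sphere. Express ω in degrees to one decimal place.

Plate carrée maps x = Rλ, y = Rφ. The meridian scale is h = 1 and the parallel scale is k = 1/cos φ = sec φ.
At 62.6°: h = 1.000, k = 2.173; principal scales a = 2.173, b = 1.000.
sin(ω/2) = (a − b)/(a + b) = 1.173/3.173 = 0.3697, so ω = 2 arcsin(0.3697) ≈ 43.4°.

43.4°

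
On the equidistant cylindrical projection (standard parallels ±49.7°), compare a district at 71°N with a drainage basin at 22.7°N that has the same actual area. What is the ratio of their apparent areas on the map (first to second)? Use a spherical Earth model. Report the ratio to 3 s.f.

2.83

With standard parallel φ₀ = 49.7°, the equirectangular projection gives x = Rλ cos φ₀, y = Rφ, so h = 1 and k = cos 49.7° / cos φ.
Areal scale at 71°: h·k = 1.000 × 1.987 = 1.987.
Areal scale at 22.7°: h·k = 1.000 × 0.7011 = 0.7011.
Ratio = 1.987/0.7011 ≈ 2.83.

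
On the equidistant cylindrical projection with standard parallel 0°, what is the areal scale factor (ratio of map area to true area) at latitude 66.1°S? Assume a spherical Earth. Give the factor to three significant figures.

In the plate carrée (x = Rλ, y = Rφ), meridians are true-scale (h = 1) and parallels are stretched by k = sec φ.
Areal scale = h·k = 1 × sec φ; at 66.1°, h = 1.000, k = 2.468, so h·k = 2.468.

2.47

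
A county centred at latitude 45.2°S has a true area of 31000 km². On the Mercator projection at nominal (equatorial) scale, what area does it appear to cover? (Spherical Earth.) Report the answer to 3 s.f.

62400 km²

For Mercator, h = k = sec φ (a conformal cylindrical projection has a single point scale, 1/cos φ).
Areal scale = k² = sec²φ = 1/cos²(45.2°) = 1/0.7046² = 2.014.
Apparent area = 31000 × 2.014 ≈ 62400 km².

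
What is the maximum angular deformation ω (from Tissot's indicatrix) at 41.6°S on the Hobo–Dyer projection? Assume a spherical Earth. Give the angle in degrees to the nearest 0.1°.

6.8°

The Hobo–Dyer projection is cylindrical equal-area with φ₀ = 37.5°. Cylindrical equal-area (φ₀ = 37.5°): h = cos φ / cos 37.5° along meridians, k = cos 37.5° / cos φ along parallels; h·k = 1.
At 41.6°: h = 0.9426, k = 1.061; principal scales a = 1.061, b = 0.9426.
sin(ω/2) = (a − b)/(a + b) = 0.1183/2.003 = 0.05907, so ω = 2 arcsin(0.05907) ≈ 6.8°.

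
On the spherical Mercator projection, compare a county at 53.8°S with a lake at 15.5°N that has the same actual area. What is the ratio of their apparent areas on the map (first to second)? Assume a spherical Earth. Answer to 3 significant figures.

Mercator is conformal with k = sec φ, so areal scale = k² = sec²φ.
At 53.8°: sec²(53.8°) = 1/0.5906² = 2.867.
At 15.5°: sec²(15.5°) = 1/0.9636² = 1.077.
Ratio = 2.867/1.077 = cos²(15.5°)/cos²(53.8°) ≈ 2.66.

2.66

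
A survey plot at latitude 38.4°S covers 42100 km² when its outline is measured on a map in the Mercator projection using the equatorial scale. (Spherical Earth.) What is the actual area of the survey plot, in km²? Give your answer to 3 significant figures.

For Mercator, h = k = sec φ (a conformal cylindrical projection has a single point scale, 1/cos φ).
Areal scale = k² = sec²φ = 1/cos²(38.4°) = 1/0.7837² = 1.628.
True area = apparent / (areal scale) = 42100 / 1.628 ≈ 25900 km².

25900 km²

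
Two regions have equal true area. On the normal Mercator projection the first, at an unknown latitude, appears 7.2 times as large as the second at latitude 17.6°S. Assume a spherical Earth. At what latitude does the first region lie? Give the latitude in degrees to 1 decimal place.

69.2°

For equal true areas on Mercator, apparent areas scale as sec²φ, so the ratio is cos²φ₂ / cos²φ₁.
cos²φ₂ / cos²φ₁ = 7.2  ⇒  cos φ₁ = cos 17.6° / √7.2 = 0.9532/2.683 = 0.3552.
φ₁ = arccos(0.3552) ≈ 69.2°.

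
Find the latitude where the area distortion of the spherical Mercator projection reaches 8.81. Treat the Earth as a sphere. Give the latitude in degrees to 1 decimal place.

70.3°

Mercator areal scale is sec²φ.
sec²φ = 8.81  ⇒  cos²φ = 0.1135  ⇒  cos φ = 0.3369.
φ = arccos(0.3369) ≈ 70.3°.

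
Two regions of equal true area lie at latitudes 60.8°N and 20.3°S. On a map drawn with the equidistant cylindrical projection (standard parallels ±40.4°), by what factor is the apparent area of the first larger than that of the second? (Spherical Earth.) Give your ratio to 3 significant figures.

The equidistant cylindrical projection with φ₀ = 40.4° has h = 1 (meridians true) and k = cos φ₀ / cos φ along parallels.
Areal scale at 60.8°: h·k = 1.000 × 1.561 = 1.561.
Areal scale at 20.3°: h·k = 1.000 × 0.8120 = 0.8120.
Ratio = 1.561/0.8120 ≈ 1.92.

1.92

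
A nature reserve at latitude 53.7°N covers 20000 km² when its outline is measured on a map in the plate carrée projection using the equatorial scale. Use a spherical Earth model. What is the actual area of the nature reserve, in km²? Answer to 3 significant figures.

Plate carrée maps x = Rλ, y = Rφ. The meridian scale is h = 1 and the parallel scale is k = 1/cos φ = sec φ.
Areal scale = h·k = 1 × sec φ; at 53.7°, h = 1.000, k = 1.689, so h·k = 1.689.
True area = apparent / (areal scale) = 20000 / 1.689 ≈ 11800 km².

11800 km²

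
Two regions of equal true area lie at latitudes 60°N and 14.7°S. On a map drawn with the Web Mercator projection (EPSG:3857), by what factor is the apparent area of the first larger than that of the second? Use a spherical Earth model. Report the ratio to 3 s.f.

Mercator areal scale is sec²φ.
At 60°: sec²(60°) = 1/0.5000² = 4.000.
At 14.7°: sec²(14.7°) = 1/0.9673² = 1.069.
Ratio = 4.000/1.069 = cos²(14.7°)/cos²(60°) ≈ 3.74.

3.74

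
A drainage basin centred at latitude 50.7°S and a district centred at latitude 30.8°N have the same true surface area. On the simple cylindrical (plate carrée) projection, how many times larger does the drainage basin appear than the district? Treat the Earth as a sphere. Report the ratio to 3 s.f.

Plate carrée maps x = Rλ, y = Rφ. The meridian scale is h = 1 and the parallel scale is k = 1/cos φ = sec φ.
Areal scale at 50.7°: h·k = 1.000 × 1.579 = 1.579.
Areal scale at 30.8°: h·k = 1.000 × 1.164 = 1.164.
Ratio = 1.579/1.164 ≈ 1.36.

1.36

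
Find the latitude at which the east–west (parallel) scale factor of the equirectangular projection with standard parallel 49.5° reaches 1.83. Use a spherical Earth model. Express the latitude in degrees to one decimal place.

With standard parallel φ₀ = 49.5°, the equirectangular projection gives x = Rλ cos φ₀, y = Rφ, so h = 1 and k = cos 49.5° / cos φ.
k = cos φ₀ / cos φ = 1.83  ⇒  cos φ = cos 49.5° / 1.83 = 0.3549.
φ = arccos(0.3549) ≈ 69.2°.

69.2°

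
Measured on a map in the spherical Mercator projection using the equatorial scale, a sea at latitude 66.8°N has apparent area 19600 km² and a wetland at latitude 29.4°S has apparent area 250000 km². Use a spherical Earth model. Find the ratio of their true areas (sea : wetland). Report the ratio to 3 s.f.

Mercator's areal exaggeration is sec²φ; hence true area = (apparent area) · cos²φ.
True area of sea: 19600 × cos²(66.8°) = 19600 × 0.1552 = 3042 km².
True area of wetland: 250000 × cos²(29.4°) = 250000 × 0.7590 = 189800 km².
Ratio = 3042 / 189800 ≈ 0.0160.

0.0160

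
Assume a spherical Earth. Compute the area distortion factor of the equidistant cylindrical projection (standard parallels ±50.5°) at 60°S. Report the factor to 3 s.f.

In the equirectangular projection with standard parallel φ₀ = 50.5° (x = Rλ cos φ₀, y = Rφ), meridians are true-scale (h = 1) and the parallel scale is k = cos φ₀ / cos φ.
Areal scale = h·k = 1 × cos φ₀ / cos φ; at 60°, h = 1.000, k = 1.272, so h·k = 1.272.

1.27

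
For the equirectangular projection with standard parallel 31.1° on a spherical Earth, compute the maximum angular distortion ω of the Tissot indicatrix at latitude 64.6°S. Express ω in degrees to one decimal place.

With standard parallel φ₀ = 31.1°, the equirectangular projection gives x = Rλ cos φ₀, y = Rφ, so h = 1 and k = cos 31.1° / cos φ.
At 64.6°: h = 1.000, k = 1.996; principal scales a = 1.996, b = 1.000.
sin(ω/2) = (a − b)/(a + b) = 0.9963/2.996 = 0.3325, so ω = 2 arcsin(0.3325) ≈ 38.8°.

38.8°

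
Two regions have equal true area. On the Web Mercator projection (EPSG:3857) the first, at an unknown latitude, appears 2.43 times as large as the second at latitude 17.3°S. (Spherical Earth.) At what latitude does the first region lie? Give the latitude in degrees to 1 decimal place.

52.2°

On Mercator, (apparent₁)/(apparent₂) = sec²φ₁ / sec²φ₂ when true areas are equal.
cos²φ₂ / cos²φ₁ = 2.43  ⇒  cos φ₁ = cos 17.3° / √2.43 = 0.9548/1.559 = 0.6125.
φ₁ = arccos(0.6125) ≈ 52.2°.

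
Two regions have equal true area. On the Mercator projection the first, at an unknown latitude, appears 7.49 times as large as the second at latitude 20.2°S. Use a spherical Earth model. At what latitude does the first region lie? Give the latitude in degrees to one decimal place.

For equal true areas on Mercator, apparent areas scale as sec²φ, so the ratio is cos²φ₂ / cos²φ₁.
cos²φ₂ / cos²φ₁ = 7.49  ⇒  cos φ₁ = cos 20.2° / √7.49 = 0.9385/2.737 = 0.3429.
φ₁ = arccos(0.3429) ≈ 69.9°.

69.9°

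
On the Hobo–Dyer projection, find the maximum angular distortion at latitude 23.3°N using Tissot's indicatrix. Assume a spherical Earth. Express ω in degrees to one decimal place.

The Hobo–Dyer projection is cylindrical equal-area with φ₀ = 37.5°. A cylindrical equal-area projection with standard parallel φ₀ has meridian scale h = cos φ / cos φ₀ and parallel scale k = cos φ₀ / cos φ (so areas are preserved, h·k = 1).
At 23.3°: h = 1.158, k = 0.8638; principal scales a = 1.158, b = 0.8638.
sin(ω/2) = (a − b)/(a + b) = 0.2939/2.021 = 0.1454, so ω = 2 arcsin(0.1454) ≈ 16.7°.

16.7°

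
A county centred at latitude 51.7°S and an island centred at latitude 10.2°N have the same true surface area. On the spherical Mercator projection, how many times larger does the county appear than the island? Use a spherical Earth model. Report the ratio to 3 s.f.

2.52

Mercator is conformal with k = sec φ, so areal scale = k² = sec²φ.
At 51.7°: sec²(51.7°) = 1/0.6198² = 2.603.
At 10.2°: sec²(10.2°) = 1/0.9842² = 1.032.
Ratio = 2.603/1.032 = cos²(10.2°)/cos²(51.7°) ≈ 2.52.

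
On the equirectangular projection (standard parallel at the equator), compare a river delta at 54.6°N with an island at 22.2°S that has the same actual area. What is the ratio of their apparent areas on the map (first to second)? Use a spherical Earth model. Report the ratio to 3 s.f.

For the equirectangular projection with φ₀ = 0 (plate carrée), h = 1 along meridians and k = sec φ along parallels.
Areal scale at 54.6°: h·k = 1.000 × 1.726 = 1.726.
Areal scale at 22.2°: h·k = 1.000 × 1.080 = 1.080.
Ratio = 1.726/1.080 ≈ 1.60.

1.60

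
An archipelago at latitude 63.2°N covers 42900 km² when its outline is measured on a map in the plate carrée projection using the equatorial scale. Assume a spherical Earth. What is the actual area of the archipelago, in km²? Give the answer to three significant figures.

For the equirectangular projection with φ₀ = 0 (plate carrée), h = 1 along meridians and k = sec φ along parallels.
Areal scale = h·k = 1 × sec φ; at 63.2°, h = 1.000, k = 2.218, so h·k = 2.218.
True area = apparent / (areal scale) = 42900 / 2.218 ≈ 19300 km².

19300 km²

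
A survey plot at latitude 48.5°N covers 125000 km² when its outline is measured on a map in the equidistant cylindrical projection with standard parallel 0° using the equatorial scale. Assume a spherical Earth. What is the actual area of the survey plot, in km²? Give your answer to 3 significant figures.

82800 km²

In the plate carrée (x = Rλ, y = Rφ), meridians are true-scale (h = 1) and parallels are stretched by k = sec φ.
Areal scale = h·k = 1 × sec φ; at 48.5°, h = 1.000, k = 1.509, so h·k = 1.509.
True area = apparent / (areal scale) = 125000 / 1.509 ≈ 82800 km².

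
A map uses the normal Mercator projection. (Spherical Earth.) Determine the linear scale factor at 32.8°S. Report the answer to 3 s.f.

1.19

The Mercator projection is conformal; its linear scale factor is the same in every direction and equals sec φ = 1/cos φ.
k = 1/cos 32.8° = 1/0.8406 = 1.190.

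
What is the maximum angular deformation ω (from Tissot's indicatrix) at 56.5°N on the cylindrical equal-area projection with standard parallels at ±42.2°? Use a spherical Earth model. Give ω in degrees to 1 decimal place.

33.2°

A cylindrical equal-area projection with standard parallel φ₀ has meridian scale h = cos φ / cos φ₀ and parallel scale k = cos φ₀ / cos φ (so areas are preserved, h·k = 1).
At 56.5°: h = 0.7451, k = 1.342; principal scales a = 1.342, b = 0.7451.
sin(ω/2) = (a − b)/(a + b) = 0.5971/2.087 = 0.2861, so ω = 2 arcsin(0.2861) ≈ 33.2°.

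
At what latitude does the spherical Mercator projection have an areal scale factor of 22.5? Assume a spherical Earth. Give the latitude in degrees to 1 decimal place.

Mercator areal scale is sec²φ.
sec²φ = 22.5  ⇒  cos²φ = 0.04444  ⇒  cos φ = 0.2108.
φ = arccos(0.2108) ≈ 77.8°.

77.8°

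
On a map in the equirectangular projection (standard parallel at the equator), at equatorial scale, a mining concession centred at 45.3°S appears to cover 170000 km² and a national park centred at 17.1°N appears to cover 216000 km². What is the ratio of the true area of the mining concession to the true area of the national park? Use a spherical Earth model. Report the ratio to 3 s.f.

0.579

Plate carrée has h = 1 and k = sec φ, giving areal scale sec φ; true area = (apparent area) · cos φ.
True area of mining concession: 170000 × cos(45.3°) = 170000 × 0.7034 = 119600 km².
True area of national park: 216000 × cos(17.1°) = 216000 × 0.9558 = 206500 km².
Ratio = 119600 / 206500 ≈ 0.579.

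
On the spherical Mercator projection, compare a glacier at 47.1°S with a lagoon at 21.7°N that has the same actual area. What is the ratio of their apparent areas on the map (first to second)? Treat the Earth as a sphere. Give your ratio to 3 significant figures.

1.86

On Mercator, area is exaggerated by sec²φ = 1/cos²φ.
At 47.1°: sec²(47.1°) = 1/0.6807² = 2.158.
At 21.7°: sec²(21.7°) = 1/0.9291² = 1.158.
Ratio = 2.158/1.158 = cos²(21.7°)/cos²(47.1°) ≈ 1.86.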